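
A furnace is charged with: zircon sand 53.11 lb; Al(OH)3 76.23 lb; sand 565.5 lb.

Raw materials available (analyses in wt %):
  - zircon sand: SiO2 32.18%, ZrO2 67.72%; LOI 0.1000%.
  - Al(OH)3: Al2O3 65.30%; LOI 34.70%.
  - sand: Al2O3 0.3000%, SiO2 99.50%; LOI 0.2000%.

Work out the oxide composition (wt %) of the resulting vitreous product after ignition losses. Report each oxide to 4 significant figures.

Glass mass = 667.2 lb (batch 694.8 − LOI 27.64).
Composition: Al2O3 7.715%, SiO2 86.89%, ZrO2 5.391%

The working math maintains full float precision in every operation — in-progress results are displayed, rounded to 4 significant digits, in the printout — each reported figure sees exactly one rounding. All derived quantities are re-derived starting from the weights on 667.2 lb of glass at full precision (LOI, glass mass, the totals, the three compositions, yield), as set out in problem or answer.
Oxide masses out of the charge:
  Al2O3: 76.23·0.6530 + 565.5·0.003000 = 51.47 lb
  SiO2: 53.11·0.3218 + 565.5·0.9950 = 579.8 lb
  ZrO2: 53.11·0.6772 = 35.97 lb
LOI: 53.11·0.001000 + 76.23·0.3470 + 565.5·0.002000 = 27.64 lb
Net of LOI, the glass mass = 694.8 − 27.64 = 667.2 lb (consistent with Σ oxide mass)
wt % = 100 × oxide mass / glass mass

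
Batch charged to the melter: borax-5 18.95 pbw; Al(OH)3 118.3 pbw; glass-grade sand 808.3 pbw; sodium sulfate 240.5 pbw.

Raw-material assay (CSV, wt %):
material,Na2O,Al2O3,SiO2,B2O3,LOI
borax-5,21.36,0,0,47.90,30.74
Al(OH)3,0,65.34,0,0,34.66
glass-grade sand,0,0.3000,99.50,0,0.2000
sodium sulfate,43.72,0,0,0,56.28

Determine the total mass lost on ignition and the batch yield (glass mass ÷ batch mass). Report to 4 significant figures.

LOI loss = 183.8 pbw; glass = 1002 pbw; yield = 84.50%

All arithmetic holds full float precision all the way through. Mid-chain values are displayed rounded to 4 significant figures in the working; every reported figure sees exactly one rounding. All derived quantities (totals, the yield, LOI, net glass mass, four oxide percentages) are re-derived at full float precision from the weighed amounts per 1002 pbw of glass, as set out in the problem or answer text.
Material-by-material LOI:
  borax-5: 18.95 × 0.3074 = 5.825 pbw
  Al(OH)3: 118.3 × 0.3466 = 41.00 pbw
  glass-grade sand: 808.3 × 0.002000 = 1.617 pbw
  sodium sulfate: 240.5 × 0.5628 = 135.4 pbw
Total LOI = 183.8 pbw
Glass = batch − LOI = 1186 − 183.8 = 1002 pbw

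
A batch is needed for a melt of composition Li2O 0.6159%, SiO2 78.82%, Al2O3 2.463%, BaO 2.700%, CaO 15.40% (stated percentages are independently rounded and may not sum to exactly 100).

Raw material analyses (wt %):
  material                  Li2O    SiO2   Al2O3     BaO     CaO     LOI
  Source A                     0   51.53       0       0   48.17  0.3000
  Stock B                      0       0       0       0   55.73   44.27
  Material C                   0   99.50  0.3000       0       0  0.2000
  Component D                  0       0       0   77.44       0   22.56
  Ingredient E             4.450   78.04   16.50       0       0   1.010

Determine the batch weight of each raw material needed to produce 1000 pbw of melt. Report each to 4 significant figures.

Each numeric step carries full float precision through every step — in-progress results appear rounded to 4 significant figures within the worked lines. Each reported figure is rounded a single time — derived quantities, including glass mass, totals, LOI, yield, the five compositions, are carried from the batch weights per 1000 pbw of glass in full float precision exactly as printed in the question or the answer.
Target oxide masses per 1000 pbw melt:
  Li2O: 0.6159% × 1000 = 6.159 pbw
  SiO2: 78.82% × 1000 = 788.2 pbw
  Al2O3: 2.463% × 1000 = 24.63 pbw
  BaO: 2.700% × 1000 = 27.00 pbw
  CaO: 15.40% × 1000 = 154.0 pbw
Checking each oxide sum from the weights as reported, at the basis given (every target is met by its sum inside rounding margins):
  Li2O: 138.4·0.04450 = 6.159 pbw (target 6.159 pbw)
  SiO2: 165.8·0.5153 + 597.8·0.9950 + 138.4·0.7804 = 788.3 pbw (target 788.2 pbw)
  Al2O3: 597.8·0.003000 + 138.4·0.1650 = 24.63 pbw (target 24.63 pbw)
  BaO: 34.87·0.7744 = 27.00 pbw (target 27.00 pbw)
  CaO: 165.8·0.4817 + 133.0·0.5573 = 154.0 pbw (target 154.0 pbw)
Glass mass check: total charge less LOI = 1000 pbw (the targets, summed, come to 1000 pbw; the stated basis being 1000 pbw — gaps are rounding artifacts).
Adding the batch up: Σ batch = 1070 pbw; the LOI term Σ batch·LOI equals 69.84 pbw; yield: glass divided by total = 93.47%.

Batch per 1000 pbw melt:
  Source A: 165.8 pbw
  Stock B: 133.0 pbw
  Material C: 597.8 pbw
  Component D: 34.87 pbw
  Ingredient E: 138.4 pbw
Total batch = 1070 pbw; LOI loss = 69.84 pbw; yield = 93.47%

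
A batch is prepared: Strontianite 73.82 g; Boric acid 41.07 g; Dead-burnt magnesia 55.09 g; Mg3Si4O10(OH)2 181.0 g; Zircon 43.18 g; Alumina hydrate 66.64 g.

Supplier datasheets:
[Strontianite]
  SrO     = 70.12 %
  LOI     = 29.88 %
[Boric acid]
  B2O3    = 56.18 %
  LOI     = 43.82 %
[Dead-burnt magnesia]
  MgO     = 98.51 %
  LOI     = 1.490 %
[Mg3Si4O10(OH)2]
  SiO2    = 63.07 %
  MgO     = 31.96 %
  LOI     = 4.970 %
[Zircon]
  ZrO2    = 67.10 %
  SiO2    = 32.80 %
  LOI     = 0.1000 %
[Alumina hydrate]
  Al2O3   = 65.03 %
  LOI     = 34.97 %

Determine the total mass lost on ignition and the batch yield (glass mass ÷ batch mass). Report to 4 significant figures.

LOI loss = 73.22 g; glass = 387.6 g; yield = 84.11%

In-progress results are printed rounded to four significant figures at each printed step; every computation keeps full precision all the way through; every reported result receives exactly one rounding. All derived quantities, including ignition loss, the six compositions, the yield, glass mass, totals, are carried using the weight values at 387.6 g of glass at exact precision as set out in question or answer.
Each material's LOI contribution:
  Strontianite: 73.82 × 0.2988 = 22.06 g
  Boric acid: 41.07 × 0.4382 = 18.00 g
  Dead-burnt magnesia: 55.09 × 0.01490 = 0.8208 g
  Mg3Si4O10(OH)2: 181.0 × 0.04970 = 8.996 g
  Zircon: 43.18 × 0.001000 = 0.04318 g
  Alumina hydrate: 66.64 × 0.3497 = 23.30 g
Total LOI = 73.22 g
Glass = batch − LOI = 460.8 − 73.22 = 387.6 g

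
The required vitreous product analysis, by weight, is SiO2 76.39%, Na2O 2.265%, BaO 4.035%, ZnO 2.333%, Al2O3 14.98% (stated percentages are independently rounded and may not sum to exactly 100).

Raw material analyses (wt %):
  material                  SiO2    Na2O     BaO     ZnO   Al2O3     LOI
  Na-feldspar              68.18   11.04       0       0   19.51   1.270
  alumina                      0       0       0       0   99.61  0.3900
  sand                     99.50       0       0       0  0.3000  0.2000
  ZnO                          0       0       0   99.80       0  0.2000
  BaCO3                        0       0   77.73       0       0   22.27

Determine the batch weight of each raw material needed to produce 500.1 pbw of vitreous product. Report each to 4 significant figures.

Batch per 500.1 pbw vitreous product:
  Na-feldspar: 102.6 pbw
  alumina: 54.17 pbw
  sand: 313.6 pbw
  ZnO: 11.69 pbw
  BaCO3: 25.96 pbw
Total batch = 508.0 pbw; LOI loss = 7.946 pbw; yield = 98.44%

Working values are shown (rounded to four significant figures) across the worked steps — every computation maintains exact precision through every step; a single rounding completes each reported result — all derived quantities (LOI, yield, five oxide percentages, the totals, glass mass) are re-derived in exact precision from the weighed amounts per 500.1 pbw of glass exactly as shown in the problem or the answer.
Target masses of each oxide per 500.1 pbw vitreous product:
  SiO2: 76.39% × 500.1 = 382.0 pbw
  Na2O: 2.265% × 500.1 = 11.33 pbw
  BaO: 4.035% × 500.1 = 20.18 pbw
  ZnO: 2.333% × 500.1 = 11.67 pbw
  Al2O3: 14.98% × 500.1 = 74.91 pbw
Per-oxide balance check on the weights just shown, at the basis given (each sum matches its target mass up to rounding of the answer):
  SiO2: 102.6·0.6818 + 313.6·0.9950 = 382.0 pbw (target 382.0 pbw)
  Na2O: 102.6·0.1104 = 11.33 pbw (target 11.33 pbw)
  BaO: 25.96·0.7773 = 20.18 pbw (target 20.18 pbw)
  ZnO: 11.69·0.9980 = 11.67 pbw (target 11.67 pbw)
  Al2O3: 102.6·0.1951 + 54.17·0.9961 + 313.6·0.003000 = 74.92 pbw (target 74.91 pbw)
The glass-mass cross-check: batch total minus LOI = 500.1 pbw (targets for the oxides total 500.1 pbw; versus the stated basis of 500.1 pbw — gaps are rounding artifacts).
Batch total: Σ batch = 508.0 pbw; the LOI term Σ batch·LOI equals 7.946 pbw; yield = glass ÷ total batch = 98.44%.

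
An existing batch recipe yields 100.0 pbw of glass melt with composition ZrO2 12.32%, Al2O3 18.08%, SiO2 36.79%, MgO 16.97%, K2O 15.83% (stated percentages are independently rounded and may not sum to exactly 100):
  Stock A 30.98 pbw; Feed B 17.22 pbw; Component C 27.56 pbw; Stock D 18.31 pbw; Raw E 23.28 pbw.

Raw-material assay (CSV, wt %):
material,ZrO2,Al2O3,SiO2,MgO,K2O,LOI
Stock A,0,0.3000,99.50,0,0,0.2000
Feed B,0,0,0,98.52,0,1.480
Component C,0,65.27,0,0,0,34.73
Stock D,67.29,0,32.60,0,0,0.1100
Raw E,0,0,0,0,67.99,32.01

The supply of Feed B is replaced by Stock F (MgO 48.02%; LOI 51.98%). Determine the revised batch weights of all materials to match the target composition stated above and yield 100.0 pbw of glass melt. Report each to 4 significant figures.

Revised batch per 100.0 pbw glass melt:
  Stock A: 30.98 pbw
  Stock F: 35.34 pbw
  Component C: 27.56 pbw
  Stock D: 18.31 pbw
  Raw E: 23.28 pbw
Total batch = 135.5 pbw; LOI loss = 35.48 pbw

Exact precision is kept from first step to last; the intermediate values are rounded off to 4 significant figures wherever printed — each reported value includes exactly one rounding — all derived quantities are recomputed at exact precision (the totals, five oxide percentages, net glass mass, ignition loss, yield) starting from the weights on 100.0 pbw of glass exactly as printed in the problem or answer text.
The oxide mass targets at 100.0 pbw glass melt:
  ZrO2: 12.32% × 100.0 = 12.32 pbw
  Al2O3: 18.08% × 100.0 = 18.08 pbw
  SiO2: 36.79% × 100.0 = 36.79 pbw
  MgO: 16.97% × 100.0 = 16.97 pbw
  K2O: 15.83% × 100.0 = 15.83 pbw
A balance pass over the oxides, working from each reported weight, against the basis in use (each sum matches its target mass modulo rounding of the values):
  ZrO2: 18.31·0.6729 = 12.32 pbw (target 12.32 pbw)
  Al2O3: 30.98·0.003000 + 27.56·0.6527 = 18.08 pbw (target 18.08 pbw)
  SiO2: 30.98·0.9950 + 18.31·0.3260 = 36.79 pbw (target 36.79 pbw)
  MgO: 35.34·0.4802 = 16.97 pbw (target 16.97 pbw)
  K2O: 23.28·0.6799 = 15.83 pbw (target 15.83 pbw)
Glass-mass bookkeeping: Σ batch − LOI loss = 99.99 pbw (summing oxide targets gives 99.99 pbw; basis as stated: 100.0 pbw — a pure rounding effect).
Summing the batch: Σ batch = 135.5 pbw; Σ batch·LOI gives LOI loss = 35.48 pbw; the yield ratio, glass ÷ batch: 73.81%.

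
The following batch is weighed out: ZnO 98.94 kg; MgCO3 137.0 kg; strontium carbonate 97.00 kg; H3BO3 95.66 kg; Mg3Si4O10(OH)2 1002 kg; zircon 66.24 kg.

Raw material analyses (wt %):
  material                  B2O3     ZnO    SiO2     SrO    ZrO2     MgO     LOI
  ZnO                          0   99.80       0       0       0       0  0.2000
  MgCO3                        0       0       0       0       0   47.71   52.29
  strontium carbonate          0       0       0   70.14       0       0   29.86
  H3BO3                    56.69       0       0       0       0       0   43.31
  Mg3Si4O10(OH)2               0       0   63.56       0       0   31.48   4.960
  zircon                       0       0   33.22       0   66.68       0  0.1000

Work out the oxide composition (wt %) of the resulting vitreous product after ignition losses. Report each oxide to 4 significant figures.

Glass mass = 1305 kg (batch 1497 − LOI 192.0).
Composition: B2O3 4.156%, ZnO 7.567%, SiO2 50.49%, SrO 5.214%, ZrO2 3.385%, MgO 29.18%

Each numeric step runs at full precision all the way through. Working values are printed (rounded to 4 significant figures) as written; every reported result takes a single rounding. Derived quantities are rebuilt in full precision (the yield, totals, the six compositions, LOI, glass mass) using the weight values for 1305 kg of glass, as written in the problem or answer text.
Oxide-by-oxide delivered mass:
  B2O3: 95.66·0.5669 = 54.23 kg
  ZnO: 98.94·0.9980 = 98.74 kg
  SiO2: 1002·0.6356 + 66.24·0.3322 = 658.9 kg
  SrO: 97.00·0.7014 = 68.04 kg
  ZrO2: 66.24·0.6668 = 44.17 kg
  MgO: 137.0·0.4771 + 1002·0.3148 = 380.8 kg
LOI: 98.94·0.002000 + 137.0·0.5229 + 97.00·0.2986 + 95.66·0.4331 + 1002·0.04960 + 66.24·0.001000 = 192.0 kg
The glass mass, total less LOI, = 1497 − 192.0 = 1305 kg (matching Σ of the oxides)
wt % = oxide mass / glass mass × 100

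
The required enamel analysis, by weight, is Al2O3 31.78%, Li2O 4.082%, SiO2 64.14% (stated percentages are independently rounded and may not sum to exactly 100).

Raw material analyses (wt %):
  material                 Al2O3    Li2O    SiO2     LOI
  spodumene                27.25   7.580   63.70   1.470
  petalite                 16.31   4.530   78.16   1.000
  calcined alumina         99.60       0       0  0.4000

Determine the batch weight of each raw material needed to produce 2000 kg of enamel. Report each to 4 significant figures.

In-progress results are printed rounded to four significant digits in the working; the whole derivation holds exact precision in every operation — each reported figure receives exactly one rounding — the derived quantities, including glass mass, the yield, the three compositions, totals, LOI, are carried using the weight values for 2000 kg of glass at full float precision as quoted within the question or the answer.
Oxide-by-oxide targets in 2000 kg enamel:
  Al2O3: 31.78% × 2000 = 635.6 kg
  Li2O: 4.082% × 2000 = 81.64 kg
  SiO2: 64.14% × 2000 = 1283 kg
Per-oxide balance check given the weights on record, against the basis in use (every target is met by its sum given rounding of the digits):
  Al2O3: 187.5·0.2725 + 1488·0.1631 + 343.1·0.9960 = 635.5 kg (target 635.6 kg)
  Li2O: 187.5·0.07580 + 1488·0.04530 = 81.62 kg (target 81.64 kg)
  SiO2: 187.5·0.6370 + 1488·0.7816 = 1282 kg (target 1283 kg)
Auditing the glass mass value: Σ batch − LOI loss = 2000 kg (the Σ of target masses is 2000 kg; with the basis standing at 2000 kg — a pure rounding effect).
Batch grand total — Σ batch = 2019 kg; the LOI term Σ batch·LOI equals 19.01 kg; yield = glass ÷ total batch = 99.06%.

Batch per 2000 kg enamel:
  spodumene: 187.5 kg
  petalite: 1488 kg
  calcined alumina: 343.1 kg
Total batch = 2019 kg; LOI loss = 19.01 kg; yield = 99.06%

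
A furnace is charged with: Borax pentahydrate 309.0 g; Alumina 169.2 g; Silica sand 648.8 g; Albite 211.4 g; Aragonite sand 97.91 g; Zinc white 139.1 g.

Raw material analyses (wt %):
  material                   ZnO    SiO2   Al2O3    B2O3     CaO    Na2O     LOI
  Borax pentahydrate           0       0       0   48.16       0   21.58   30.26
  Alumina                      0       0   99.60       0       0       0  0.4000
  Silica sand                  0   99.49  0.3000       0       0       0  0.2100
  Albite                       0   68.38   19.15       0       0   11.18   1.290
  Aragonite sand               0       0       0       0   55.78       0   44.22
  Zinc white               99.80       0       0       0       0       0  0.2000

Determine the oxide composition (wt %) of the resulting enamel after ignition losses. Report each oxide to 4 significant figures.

Glass mass = 1434 g (batch 1575 − LOI 141.8).
Composition: ZnO 9.684%, SiO2 55.11%, Al2O3 14.72%, B2O3 10.38%, CaO 3.810%, Na2O 6.300%

The intermediate values are shown rounded off to 4 significant figures alongside each step. Every computation carries full float precision at each step. Each reported number is rounded a single time; derived quantities, including totals, LOI, yield, glass mass, the six compositions, are rebuilt from the batch weights per 1434 g of glass at exact precision, exactly as printed in the question or the answer.
What the batch supplies per oxide:
  ZnO: 139.1·0.9980 = 138.8 g
  SiO2: 648.8·0.9949 + 211.4·0.6838 = 790.0 g
  Al2O3: 169.2·0.9960 + 648.8·0.003000 + 211.4·0.1915 = 211.0 g
  B2O3: 309.0·0.4816 = 148.8 g
  CaO: 97.91·0.5578 = 54.61 g
  Na2O: 309.0·0.2158 + 211.4·0.1118 = 90.32 g
LOI: 309.0·0.3026 + 169.2·0.004000 + 648.8·0.002100 + 211.4·0.01290 + 97.91·0.4422 + 139.1·0.002000 = 141.8 g
Resulting glass, batch − LOI: 1575 − 141.8 = 1434 g (consistent with Σ oxide mass)
oxide / glass × 100 gives the wt %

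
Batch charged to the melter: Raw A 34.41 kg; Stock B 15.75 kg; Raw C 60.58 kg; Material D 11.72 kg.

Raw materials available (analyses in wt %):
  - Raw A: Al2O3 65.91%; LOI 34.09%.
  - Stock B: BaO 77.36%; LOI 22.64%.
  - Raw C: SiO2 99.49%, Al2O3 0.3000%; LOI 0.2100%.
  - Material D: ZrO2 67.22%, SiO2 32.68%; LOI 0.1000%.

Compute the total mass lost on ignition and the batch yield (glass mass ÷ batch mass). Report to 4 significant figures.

LOI loss = 15.44 kg; glass = 107.0 kg; yield = 87.40%

Values along the way appear, rounded to four significant digits, on the page; the whole derivation holds full float precision at every stage — exactly one rounding is applied to each reported result; the derived quantities (ignition loss, the totals, glass mass, the four compositions, the yield) are computed using the weight values per 107.0 kg of glass in full float precision as quoted within problem or answer.
Each material's LOI contribution:
  Raw A: 34.41 × 0.3409 = 11.73 kg
  Stock B: 15.75 × 0.2264 = 3.566 kg
  Raw C: 60.58 × 0.002100 = 0.1272 kg
  Material D: 11.72 × 0.001000 = 0.01172 kg
Total LOI = 15.44 kg
Glass = batch − LOI = 122.5 − 15.44 = 107.0 kg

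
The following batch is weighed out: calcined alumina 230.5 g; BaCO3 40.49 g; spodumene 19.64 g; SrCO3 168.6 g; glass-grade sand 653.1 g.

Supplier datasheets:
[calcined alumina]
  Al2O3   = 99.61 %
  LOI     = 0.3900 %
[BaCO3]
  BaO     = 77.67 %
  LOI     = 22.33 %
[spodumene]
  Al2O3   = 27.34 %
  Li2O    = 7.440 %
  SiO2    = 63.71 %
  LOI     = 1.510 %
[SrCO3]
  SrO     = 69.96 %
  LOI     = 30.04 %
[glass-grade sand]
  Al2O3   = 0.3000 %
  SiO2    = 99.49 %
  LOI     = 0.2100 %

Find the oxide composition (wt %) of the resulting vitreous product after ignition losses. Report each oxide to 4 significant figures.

The intermediate values are displayed rounded off to 4 significant digits at each printed step. All internal work keeps full precision at all times — exactly one rounding lands on every reported figure. The derived quantities are recomputed starting from the weights for 1050 g of glass in full precision (ignition loss, glass mass, yield, the five compositions, totals) as written in the problem or answer text.
Oxide-by-oxide delivered mass:
  Al2O3: 230.5·0.9961 + 19.64·0.2734 + 653.1·0.003000 = 236.9 g
  SrO: 168.6·0.6996 = 118.0 g
  BaO: 40.49·0.7767 = 31.45 g
  Li2O: 19.64·0.07440 = 1.461 g
  SiO2: 19.64·0.6371 + 653.1·0.9949 = 662.3 g
LOI: 230.5·0.003900 + 40.49·0.2233 + 19.64·0.01510 + 168.6·0.3004 + 653.1·0.002100 = 62.26 g
batch − LOI leaves glass = 1112 − 62.26 = 1050 g (equal to the oxide-mass sum)
wt %: oxide over glass, times 100

Glass mass = 1050 g (batch 1112 − LOI 62.26).
Composition: Al2O3 22.56%, SrO 11.23%, BaO 2.995%, Li2O 0.1392%, SiO2 63.07%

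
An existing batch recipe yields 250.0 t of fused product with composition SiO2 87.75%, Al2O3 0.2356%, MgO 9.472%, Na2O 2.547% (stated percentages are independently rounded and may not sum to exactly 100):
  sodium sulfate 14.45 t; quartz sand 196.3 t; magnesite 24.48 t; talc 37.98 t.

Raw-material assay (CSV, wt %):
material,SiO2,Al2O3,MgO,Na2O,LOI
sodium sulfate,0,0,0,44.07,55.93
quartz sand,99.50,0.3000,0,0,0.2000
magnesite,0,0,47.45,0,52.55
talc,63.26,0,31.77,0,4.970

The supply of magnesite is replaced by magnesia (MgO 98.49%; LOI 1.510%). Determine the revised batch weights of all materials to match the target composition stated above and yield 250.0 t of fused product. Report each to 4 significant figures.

The intermediate values are printed rounded to four significant figures in the working. All internal work runs at full precision all the way through — each reported result is rounded only once. All derived quantities, which include the four compositions, net glass mass, ignition loss, totals, the yield, are re-derived at full precision, as quoted within the problem or the answer, from the batch weights at 250.0 t of glass.
Target oxide masses per 250.0 t fused product:
  SiO2: 87.75% × 250.0 = 219.4 t
  Al2O3: 0.2356% × 250.0 = 0.5890 t
  MgO: 9.472% × 250.0 = 23.68 t
  Na2O: 2.547% × 250.0 = 6.368 t
Checking each oxide sum using the reported weights, on the stated basis (sum by sum, the targets are met net of answer rounding effects):
  SiO2: 196.3·0.9950 + 37.98·0.6326 = 219.3 t (target 219.4 t)
  Al2O3: 196.3·0.003000 = 0.5889 t (target 0.5890 t)
  MgO: 11.79·0.9849 + 37.98·0.3177 = 23.68 t (target 23.68 t)
  Na2O: 14.45·0.4407 = 6.368 t (target 6.368 t)
The glass-mass cross-check: whole batch net of LOI = 250.0 t (the Σ of target masses is 250.0 t; with the basis standing at 250.0 t — gaps are rounding artifacts).
Batch total: Σ batch = 260.5 t; ignition loss, Σ(batch × LOI) = 10.54 t; yield: glass divided by total = 95.95%.

Revised batch per 250.0 t fused product:
  sodium sulfate: 14.45 t
  quartz sand: 196.3 t
  magnesia: 11.79 t
  talc: 37.98 t
Total batch = 260.5 t; LOI loss = 10.54 t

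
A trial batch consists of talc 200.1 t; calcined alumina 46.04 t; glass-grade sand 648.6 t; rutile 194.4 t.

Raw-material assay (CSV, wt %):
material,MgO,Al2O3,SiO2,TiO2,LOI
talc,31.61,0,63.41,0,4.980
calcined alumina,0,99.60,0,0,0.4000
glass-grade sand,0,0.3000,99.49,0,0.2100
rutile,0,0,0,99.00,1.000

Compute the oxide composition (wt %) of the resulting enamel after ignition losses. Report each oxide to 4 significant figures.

Glass mass = 1076 t (batch 1089 − LOI 13.46).
Composition: MgO 5.880%, Al2O3 4.444%, SiO2 71.78%, TiO2 17.89%

Each numeric step maintains full float precision through the solve — intermediates are shown rounded to 4 significant digits between the steps; each reported result carries a single rounding — derived quantities, which include the four compositions, LOI, totals, glass mass, the yield, are recomputed in full precision, exactly as shown in the problem or answer text, starting from the weights at 1076 t of glass.
Delivered oxide masses:
  MgO: 200.1·0.3161 = 63.25 t
  Al2O3: 46.04·0.9960 + 648.6·0.003000 = 47.80 t
  SiO2: 200.1·0.6341 + 648.6·0.9949 = 772.2 t
  TiO2: 194.4·0.9900 = 192.5 t
LOI: 200.1·0.04980 + 46.04·0.004000 + 648.6·0.002100 + 194.4·0.01000 = 13.46 t
Net of LOI, the glass mass = 1089 − 13.46 = 1076 t (consistent with Σ oxide mass)
percent by weight: oxide/glass ×100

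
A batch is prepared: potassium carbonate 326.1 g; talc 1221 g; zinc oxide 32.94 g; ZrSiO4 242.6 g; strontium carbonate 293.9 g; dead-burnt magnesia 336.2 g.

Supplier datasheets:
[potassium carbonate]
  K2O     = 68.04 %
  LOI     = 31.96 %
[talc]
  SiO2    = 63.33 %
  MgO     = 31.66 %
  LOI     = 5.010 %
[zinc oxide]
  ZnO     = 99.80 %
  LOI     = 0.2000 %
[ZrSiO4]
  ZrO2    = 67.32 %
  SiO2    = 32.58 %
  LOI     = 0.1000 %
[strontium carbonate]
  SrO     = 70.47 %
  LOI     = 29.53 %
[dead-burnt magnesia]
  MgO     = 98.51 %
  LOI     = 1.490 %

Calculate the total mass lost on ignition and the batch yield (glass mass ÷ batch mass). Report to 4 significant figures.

Values along the way are shown rounded off to 4 significant figures within the worked lines; exact precision is maintained all the way through — exactly one rounding is applied to every reported number; the derived quantities are computed starting from the weights at 2195 g of glass in full precision (ignition loss, totals, yield, the six compositions, net glass mass), precisely as stated by either problem or answer.
LOI of each material in turn:
  potassium carbonate: 326.1 × 0.3196 = 104.2 g
  talc: 1221 × 0.05010 = 61.17 g
  zinc oxide: 32.94 × 0.002000 = 0.06588 g
  ZrSiO4: 242.6 × 0.001000 = 0.2426 g
  strontium carbonate: 293.9 × 0.2953 = 86.79 g
  dead-burnt magnesia: 336.2 × 0.01490 = 5.009 g
Total LOI = 257.5 g
Glass = batch − LOI = 2453 − 257.5 = 2195 g

LOI loss = 257.5 g; glass = 2195 g; yield = 89.50%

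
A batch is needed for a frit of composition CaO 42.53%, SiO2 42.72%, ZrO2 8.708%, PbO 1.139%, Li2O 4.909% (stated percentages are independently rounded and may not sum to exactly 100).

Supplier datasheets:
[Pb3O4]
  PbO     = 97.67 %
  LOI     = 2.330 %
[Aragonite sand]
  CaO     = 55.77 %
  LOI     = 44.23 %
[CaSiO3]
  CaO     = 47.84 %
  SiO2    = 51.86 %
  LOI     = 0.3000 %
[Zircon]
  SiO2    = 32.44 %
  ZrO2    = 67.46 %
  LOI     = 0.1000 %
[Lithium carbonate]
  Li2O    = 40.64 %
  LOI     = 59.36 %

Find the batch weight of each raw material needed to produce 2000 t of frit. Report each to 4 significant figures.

The whole derivation carries full float precision through the solve; the intermediate values are printed rounded to 4 significant figures at each printed step; each reported figure receives exactly one rounding. All derived quantities, including yield, totals, five oxide percentages, ignition loss, net glass mass, are recomputed starting from the weights at 2000 t of glass in full float precision, as given in either problem or answer.
Oxide-by-oxide targets in 2000 t frit:
  CaO: 42.53% × 2000 = 850.6 t
  SiO2: 42.72% × 2000 = 854.4 t
  ZrO2: 8.708% × 2000 = 174.2 t
  PbO: 1.139% × 2000 = 22.78 t
  Li2O: 4.909% × 2000 = 98.18 t
Balance tally, oxide-wise, with the batch weights as given, on the stated basis (sums match the target masses within answer rounding):
  CaO: 250.5·0.5577 + 1486·0.4784 = 850.6 t (target 850.6 t)
  SiO2: 1486·0.5186 + 258.2·0.3244 = 854.4 t (target 854.4 t)
  ZrO2: 258.2·0.6746 = 174.2 t (target 174.2 t)
  PbO: 23.32·0.9767 = 22.78 t (target 22.78 t)
  Li2O: 241.6·0.4064 = 98.19 t (target 98.18 t)
Auditing the glass mass value: Σ batch − LOI loss = 2000 t (the Σ of target masses is 2000 t; with the basis standing at 2000 t — any gap is answer rounding).
Summing the batch: Σ batch = 2260 t; LOI removed, Σ of batch·LOI: 259.5 t; yield: glass divided by total = 88.52%.

Batch per 2000 t frit:
  Pb3O4: 23.32 t
  Aragonite sand: 250.5 t
  CaSiO3: 1486 t
  Zircon: 258.2 t
  Lithium carbonate: 241.6 t
Total batch = 2260 t; LOI loss = 259.5 t; yield = 88.52%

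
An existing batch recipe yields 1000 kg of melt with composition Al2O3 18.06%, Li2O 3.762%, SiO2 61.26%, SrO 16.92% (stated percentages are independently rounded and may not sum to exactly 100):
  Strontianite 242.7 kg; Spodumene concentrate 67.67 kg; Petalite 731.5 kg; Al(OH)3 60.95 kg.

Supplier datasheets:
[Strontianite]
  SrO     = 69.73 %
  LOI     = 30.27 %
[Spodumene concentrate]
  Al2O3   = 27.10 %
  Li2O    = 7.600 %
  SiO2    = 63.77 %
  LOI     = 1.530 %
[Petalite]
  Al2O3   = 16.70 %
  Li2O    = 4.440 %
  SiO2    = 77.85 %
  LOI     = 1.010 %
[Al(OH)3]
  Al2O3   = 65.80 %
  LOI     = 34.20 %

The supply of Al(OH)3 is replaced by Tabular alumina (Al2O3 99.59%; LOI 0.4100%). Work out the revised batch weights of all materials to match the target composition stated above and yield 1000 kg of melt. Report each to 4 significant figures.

Revised batch per 1000 kg melt:
  Strontianite: 242.7 kg
  Spodumene concentrate: 67.67 kg
  Petalite: 731.5 kg
  Tabular alumina: 40.27 kg
Total batch = 1082 kg; LOI loss = 82.05 kg

Mid-chain values appear, rounded to 4 significant figures, between the steps; each numeric step holds exact precision at each step; every reported number is rounded once only; derived quantities (the four compositions, net glass mass, totals, ignition loss, the yield) are re-derived using the weight values at 1000 kg of glass at exact precision as quoted within question or answer.
Target oxide masses per 1000 kg melt:
  Al2O3: 18.06% × 1000 = 180.6 kg
  Li2O: 3.762% × 1000 = 37.62 kg
  SiO2: 61.26% × 1000 = 612.6 kg
  SrO: 16.92% × 1000 = 169.2 kg
Sums-versus-targets review given the weights on record, at the basis given (summed amounts equal target values once rounding is allowed for):
  Al2O3: 67.67·0.2710 + 731.5·0.1670 + 40.27·0.9959 = 180.6 kg (target 180.6 kg)
  Li2O: 67.67·0.07600 + 731.5·0.04440 = 37.62 kg (target 37.62 kg)
  SiO2: 67.67·0.6377 + 731.5·0.7785 = 612.6 kg (target 612.6 kg)
  SrO: 242.7·0.6973 = 169.2 kg (target 169.2 kg)
Glass-mass closure: Σ batch − LOI loss = 1000 kg (oxide target masses add up to 1000 kg; against the stated basis, 1000 kg — gaps are rounding artifacts).
Batch grand total — Σ batch = 1082 kg; ignition loss, Σ(batch × LOI) = 82.05 kg; glass ÷ batch gives a yield of 92.42%.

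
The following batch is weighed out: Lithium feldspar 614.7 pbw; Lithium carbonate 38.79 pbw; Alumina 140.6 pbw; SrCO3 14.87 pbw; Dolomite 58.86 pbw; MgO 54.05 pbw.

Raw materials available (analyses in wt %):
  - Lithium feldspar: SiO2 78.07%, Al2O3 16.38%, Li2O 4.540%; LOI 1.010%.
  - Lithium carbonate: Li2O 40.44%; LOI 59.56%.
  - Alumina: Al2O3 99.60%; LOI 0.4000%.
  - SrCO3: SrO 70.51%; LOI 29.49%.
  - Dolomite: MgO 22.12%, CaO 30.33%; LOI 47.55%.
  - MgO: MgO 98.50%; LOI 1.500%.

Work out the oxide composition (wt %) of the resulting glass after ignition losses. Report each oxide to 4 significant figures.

All internal work carries exact precision in every operation. In-progress results appear (rounded to four significant figures) between the steps; each reported figure sees exactly one rounding — all derived quantities are computed from the batch weights at 858.8 pbw of glass in exact precision (the six compositions, totals, net glass mass, yield, ignition loss), as given in either problem or answer.
Delivered oxide masses:
  SiO2: 614.7·0.7807 = 479.9 pbw
  MgO: 58.86·0.2212 + 54.05·0.9850 = 66.26 pbw
  SrO: 14.87·0.7051 = 10.48 pbw
  Al2O3: 614.7·0.1638 + 140.6·0.9960 = 240.7 pbw
  CaO: 58.86·0.3033 = 17.85 pbw
  Li2O: 614.7·0.04540 + 38.79·0.4044 = 43.59 pbw
LOI: 614.7·0.01010 + 38.79·0.5956 + 140.6·0.004000 + 14.87·0.2949 + 58.86·0.4755 + 54.05·0.01500 = 63.06 pbw
The glass mass, total less LOI, = 921.9 − 63.06 = 858.8 pbw (equal to the oxide-mass sum)
each wt % is 100 × oxide ÷ glass

Glass mass = 858.8 pbw (batch 921.9 − LOI 63.06).
Composition: SiO2 55.88%, MgO 7.715%, SrO 1.221%, Al2O3 28.03%, CaO 2.079%, Li2O 5.076%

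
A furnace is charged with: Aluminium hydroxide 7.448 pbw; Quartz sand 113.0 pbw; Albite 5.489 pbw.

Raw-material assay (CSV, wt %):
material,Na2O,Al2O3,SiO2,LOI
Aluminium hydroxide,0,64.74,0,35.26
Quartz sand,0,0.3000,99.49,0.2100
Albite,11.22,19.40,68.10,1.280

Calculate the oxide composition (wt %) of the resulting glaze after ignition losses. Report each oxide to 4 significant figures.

Full float precision is kept all the way through. The intermediate values are shown, rounded to four significant digits, across the worked steps; each reported number receives exactly one rounding — all derived quantities are carried starting from the weights at 123.0 pbw of glass at full precision (yield, net glass mass, totals, the three compositions, ignition loss) as quoted within the problem or answer text.
What the batch supplies per oxide:
  Na2O: 5.489·0.1122 = 0.6159 pbw
  Al2O3: 7.448·0.6474 + 113.0·0.003000 + 5.489·0.1940 = 6.226 pbw
  SiO2: 113.0·0.9949 + 5.489·0.6810 = 116.2 pbw
LOI: 7.448·0.3526 + 113.0·0.002100 + 5.489·0.01280 = 2.934 pbw
Glass = total batch minus LOI = 125.9 − 2.934 = 123.0 pbw (consistent with Σ oxide mass)
oxide / glass × 100 gives the wt %

Glass mass = 123.0 pbw (batch 125.9 − LOI 2.934).
Composition: Na2O 0.5007%, Al2O3 5.061%, SiO2 94.44%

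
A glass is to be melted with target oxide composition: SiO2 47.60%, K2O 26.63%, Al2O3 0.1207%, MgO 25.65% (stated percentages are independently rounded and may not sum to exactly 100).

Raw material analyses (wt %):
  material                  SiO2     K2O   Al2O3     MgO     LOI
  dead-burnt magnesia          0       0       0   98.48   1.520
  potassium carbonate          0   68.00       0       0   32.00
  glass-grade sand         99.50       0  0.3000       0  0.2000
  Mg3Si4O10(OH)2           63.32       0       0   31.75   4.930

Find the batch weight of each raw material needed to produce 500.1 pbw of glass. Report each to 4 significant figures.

Working values are rounded off to 4 significant figures when quoted. All internal work maintains exact precision through the solve; exactly one rounding goes into each reported value. The derived quantities, including four oxide percentages, ignition loss, net glass mass, yield, the totals, are recomputed starting from the weights per 500.1 pbw of glass at exact precision as they appear in problem or answer.
Target masses of each oxide per 500.1 pbw glass:
  SiO2: 47.60% × 500.1 = 238.0 pbw
  K2O: 26.63% × 500.1 = 133.2 pbw
  Al2O3: 0.1207% × 500.1 = 0.6036 pbw
  MgO: 25.65% × 500.1 = 128.3 pbw
Balance tally, oxide-wise, per the reported batch figures, against the basis in use (every target is met by its sum net of answer rounding effects):
  SiO2: 201.2·0.9950 + 59.77·0.6332 = 238.0 pbw (target 238.0 pbw)
  K2O: 195.8·0.6800 = 133.1 pbw (target 133.2 pbw)
  Al2O3: 201.2·0.003000 = 0.6036 pbw (target 0.6036 pbw)
  MgO: 111.0·0.9848 + 59.77·0.3175 = 128.3 pbw (target 128.3 pbw)
Glass-mass bookkeeping: batch Σ − ignition loss = 500.1 pbw (the targets, summed, come to 500.1 pbw; versus the stated basis of 500.1 pbw — differing by rounding only).
Whole-batch sum: Σ batch = 567.8 pbw; LOI loss = Σ batch·LOI = 67.69 pbw; yield = glass ÷ total batch = 88.08%.

Batch per 500.1 pbw glass:
  dead-burnt magnesia: 111.0 pbw
  potassium carbonate: 195.8 pbw
  glass-grade sand: 201.2 pbw
  Mg3Si4O10(OH)2: 59.77 pbw
Total batch = 567.8 pbw; LOI loss = 67.69 pbw; yield = 88.08%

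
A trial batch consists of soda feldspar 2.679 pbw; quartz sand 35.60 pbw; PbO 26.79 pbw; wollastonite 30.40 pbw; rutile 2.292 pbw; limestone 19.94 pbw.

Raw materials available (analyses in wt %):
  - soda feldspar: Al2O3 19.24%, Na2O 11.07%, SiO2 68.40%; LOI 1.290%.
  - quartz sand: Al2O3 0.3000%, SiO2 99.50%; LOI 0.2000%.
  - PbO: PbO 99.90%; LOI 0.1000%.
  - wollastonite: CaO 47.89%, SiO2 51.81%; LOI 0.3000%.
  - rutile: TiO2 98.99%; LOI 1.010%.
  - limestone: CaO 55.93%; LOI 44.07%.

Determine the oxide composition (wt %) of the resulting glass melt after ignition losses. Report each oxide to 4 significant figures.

All internal work runs at full float precision at all times. In-progress results are printed (rounded to four significant digits) alongside each step; each reported figure carries a single rounding. The derived quantities are computed at full float precision (ignition loss, totals, glass mass, yield, the six compositions) from the batch weights on 108.7 pbw of glass as set out in question or answer.
Oxide-by-oxide delivered mass:
  CaO: 30.40·0.4789 + 19.94·0.5593 = 25.71 pbw
  Al2O3: 2.679·0.1924 + 35.60·0.003000 = 0.6222 pbw
  Na2O: 2.679·0.1107 = 0.2966 pbw
  SiO2: 2.679·0.6840 + 35.60·0.9950 + 30.40·0.5181 = 53.00 pbw
  TiO2: 2.292·0.9899 = 2.269 pbw
  PbO: 26.79·0.9990 = 26.76 pbw
LOI: 2.679·0.01290 + 35.60·0.002000 + 26.79·0.001000 + 30.40·0.003000 + 2.292·0.01010 + 19.94·0.4407 = 9.034 pbw
Resulting glass, batch − LOI: 117.7 − 9.034 = 108.7 pbw (equal to the oxide-mass sum)
percent by weight: oxide/glass ×100

Glass mass = 108.7 pbw (batch 117.7 − LOI 9.034).
Composition: CaO 23.66%, Al2O3 0.5726%, Na2O 0.2729%, SiO2 48.78%, TiO2 2.088%, PbO 24.63%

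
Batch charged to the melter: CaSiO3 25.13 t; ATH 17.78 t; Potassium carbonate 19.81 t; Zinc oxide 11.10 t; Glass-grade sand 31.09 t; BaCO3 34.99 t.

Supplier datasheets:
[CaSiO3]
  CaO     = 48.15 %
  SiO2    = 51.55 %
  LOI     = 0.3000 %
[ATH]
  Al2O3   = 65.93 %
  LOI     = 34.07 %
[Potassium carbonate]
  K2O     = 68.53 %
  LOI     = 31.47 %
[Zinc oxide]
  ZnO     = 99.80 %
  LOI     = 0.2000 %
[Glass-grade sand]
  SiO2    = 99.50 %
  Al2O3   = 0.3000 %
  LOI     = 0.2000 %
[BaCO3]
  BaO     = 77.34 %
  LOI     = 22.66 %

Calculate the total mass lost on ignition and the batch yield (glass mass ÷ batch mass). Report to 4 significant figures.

LOI loss = 20.38 t; glass = 119.5 t; yield = 85.43%

In-progress results are displayed, with 4-significant-digit rounding, when written out; all arithmetic runs at exact precision from start to finish; each reported result is rounded once only — derived quantities, which include LOI, six oxide percentages, the yield, the totals, net glass mass, are re-derived in full float precision, exactly as printed in the problem or answer text, from the batch weights on 119.5 t of glass.
Loss on ignition, line by line:
  CaSiO3: 25.13 × 0.003000 = 0.07539 t
  ATH: 17.78 × 0.3407 = 6.058 t
  Potassium carbonate: 19.81 × 0.3147 = 6.234 t
  Zinc oxide: 11.10 × 0.002000 = 0.02220 t
  Glass-grade sand: 31.09 × 0.002000 = 0.06218 t
  BaCO3: 34.99 × 0.2266 = 7.929 t
Total LOI = 20.38 t
Glass = batch − LOI = 139.9 − 20.38 = 119.5 t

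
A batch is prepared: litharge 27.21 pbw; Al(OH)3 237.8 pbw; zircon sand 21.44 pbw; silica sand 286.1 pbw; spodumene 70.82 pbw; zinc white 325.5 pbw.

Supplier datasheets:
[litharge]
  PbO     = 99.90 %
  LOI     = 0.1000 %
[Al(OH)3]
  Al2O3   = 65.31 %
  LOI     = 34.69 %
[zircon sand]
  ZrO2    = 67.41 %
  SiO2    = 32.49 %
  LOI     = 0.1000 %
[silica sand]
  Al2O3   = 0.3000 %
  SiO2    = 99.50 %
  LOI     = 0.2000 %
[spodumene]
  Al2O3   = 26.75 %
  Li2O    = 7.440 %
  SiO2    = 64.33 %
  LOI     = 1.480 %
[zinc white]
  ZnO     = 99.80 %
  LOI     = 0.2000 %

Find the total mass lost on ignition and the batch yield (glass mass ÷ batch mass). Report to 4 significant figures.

LOI loss = 84.81 pbw; glass = 884.1 pbw; yield = 91.25%

Working values are printed with 4-significant-figure rounding in the printout. Full precision is kept through the solve — a single rounding yields each reported result — derived quantities are computed in exact precision (totals, yield, the six compositions, net glass mass, ignition loss) starting from the weights for 884.1 pbw of glass, as set out in the problem or the answer.
Each material's LOI contribution:
  litharge: 27.21 × 0.001000 = 0.02721 pbw
  Al(OH)3: 237.8 × 0.3469 = 82.49 pbw
  zircon sand: 21.44 × 0.001000 = 0.02144 pbw
  silica sand: 286.1 × 0.002000 = 0.5722 pbw
  spodumene: 70.82 × 0.01480 = 1.048 pbw
  zinc white: 325.5 × 0.002000 = 0.6510 pbw
Total LOI = 84.81 pbw
Glass = batch − LOI = 968.9 − 84.81 = 884.1 pbw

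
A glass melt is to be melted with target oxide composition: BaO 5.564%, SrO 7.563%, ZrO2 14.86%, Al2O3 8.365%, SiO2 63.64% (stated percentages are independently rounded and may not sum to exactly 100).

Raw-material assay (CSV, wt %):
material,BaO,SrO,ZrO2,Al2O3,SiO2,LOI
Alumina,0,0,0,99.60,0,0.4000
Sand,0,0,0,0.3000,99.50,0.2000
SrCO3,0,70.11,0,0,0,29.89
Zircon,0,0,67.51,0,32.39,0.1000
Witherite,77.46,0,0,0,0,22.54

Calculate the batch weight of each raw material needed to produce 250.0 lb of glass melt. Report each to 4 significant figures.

Batch per 250.0 lb glass melt:
  Alumina: 20.57 lb
  Sand: 142.0 lb
  SrCO3: 26.97 lb
  Zircon: 55.03 lb
  Witherite: 17.96 lb
Total batch = 262.5 lb; LOI loss = 12.53 lb; yield = 95.23%

Every computation carries exact precision at all times; values along the way appear (rounded to four significant figures) on the page — each reported figure receives exactly one rounding. Derived quantities (the five compositions, LOI, the yield, the totals, glass mass) are rebuilt at full precision starting from the weights on 250.0 lb of glass exactly as printed in problem or answer.
Target oxide masses per 250.0 lb glass melt:
  BaO: 5.564% × 250.0 = 13.91 lb
  SrO: 7.563% × 250.0 = 18.91 lb
  ZrO2: 14.86% × 250.0 = 37.15 lb
  Al2O3: 8.365% × 250.0 = 20.91 lb
  SiO2: 63.64% × 250.0 = 159.1 lb
Checking each oxide sum applying the batch weights above, versus the basis set out (target by target, the sums agree inside rounding margins):
  BaO: 17.96·0.7746 = 13.91 lb (target 13.91 lb)
  SrO: 26.97·0.7011 = 18.91 lb (target 18.91 lb)
  ZrO2: 55.03·0.6751 = 37.15 lb (target 37.15 lb)
  Al2O3: 20.57·0.9960 + 142.0·0.003000 = 20.91 lb (target 20.91 lb)
  SiO2: 142.0·0.9950 + 55.03·0.3239 = 159.1 lb (target 159.1 lb)
Glass mass check: total charge less LOI = 250.0 lb (the Σ of target masses is 250.0 lb; versus the stated basis of 250.0 lb — differing by rounding only).
Batch total: Σ batch = 262.5 lb; ignition loss, Σ(batch × LOI) = 12.53 lb; yield, glass over the total, = 95.23%.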